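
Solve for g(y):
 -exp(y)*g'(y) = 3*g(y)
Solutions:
 g(y) = C1*exp(3*exp(-y))


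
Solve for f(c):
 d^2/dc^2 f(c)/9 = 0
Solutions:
 f(c) = C1 + C2*c


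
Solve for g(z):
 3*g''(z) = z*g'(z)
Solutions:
 g(z) = C1 + C2*erfi(sqrt(6)*z/6)


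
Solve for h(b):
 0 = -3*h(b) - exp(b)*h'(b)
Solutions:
 h(b) = C1*exp(3*exp(-b))


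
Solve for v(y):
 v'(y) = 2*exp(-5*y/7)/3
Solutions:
 v(y) = C1 - 14*exp(-5*y/7)/15


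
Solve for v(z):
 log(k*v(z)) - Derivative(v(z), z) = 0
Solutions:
 li(k*v(z))/k = C1 + z


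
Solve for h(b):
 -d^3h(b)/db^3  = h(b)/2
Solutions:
 h(b) = C3*exp(-2^(2/3)*b/2) + (C1*sin(2^(2/3)*sqrt(3)*b/4) + C2*cos(2^(2/3)*sqrt(3)*b/4))*exp(2^(2/3)*b/4)


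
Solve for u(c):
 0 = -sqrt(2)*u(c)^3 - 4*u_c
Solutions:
 u(c) = -sqrt(2)*sqrt(-1/(C1 - sqrt(2)*c))
 u(c) = sqrt(2)*sqrt(-1/(C1 - sqrt(2)*c))


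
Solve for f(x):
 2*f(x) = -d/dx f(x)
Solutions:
 f(x) = C1*exp(-2*x)


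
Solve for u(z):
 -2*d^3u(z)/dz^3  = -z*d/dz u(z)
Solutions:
 u(z) = C1 + Integral(C2*airyai(2^(2/3)*z/2) + C3*airybi(2^(2/3)*z/2), z)


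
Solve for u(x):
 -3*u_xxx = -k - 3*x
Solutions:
 u(x) = C1 + C2*x + C3*x^2 + k*x^3/18 + x^4/24


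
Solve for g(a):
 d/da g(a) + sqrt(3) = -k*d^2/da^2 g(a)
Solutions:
 g(a) = C1 + C2*exp(-a/k) - sqrt(3)*a


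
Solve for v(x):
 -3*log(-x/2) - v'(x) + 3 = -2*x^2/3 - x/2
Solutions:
 v(x) = C1 + 2*x^3/9 + x^2/4 - 3*x*log(-x) + 3*x*(log(2) + 2)


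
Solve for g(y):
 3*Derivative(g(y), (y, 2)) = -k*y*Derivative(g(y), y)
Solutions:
 g(y) = Piecewise((-sqrt(6)*sqrt(pi)*C1*erf(sqrt(6)*sqrt(k)*y/6)/(2*sqrt(k)) - C2, (k > 0) | (k < 0)), (-C1*y - C2, True))


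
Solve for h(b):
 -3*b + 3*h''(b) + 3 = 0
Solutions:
 h(b) = C1 + C2*b + b^3/6 - b^2/2


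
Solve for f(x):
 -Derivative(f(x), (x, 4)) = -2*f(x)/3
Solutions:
 f(x) = C1*exp(-2^(1/4)*3^(3/4)*x/3) + C2*exp(2^(1/4)*3^(3/4)*x/3) + C3*sin(2^(1/4)*3^(3/4)*x/3) + C4*cos(2^(1/4)*3^(3/4)*x/3)


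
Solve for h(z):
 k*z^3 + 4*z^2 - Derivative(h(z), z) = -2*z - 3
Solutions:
 h(z) = C1 + k*z^4/4 + 4*z^3/3 + z^2 + 3*z


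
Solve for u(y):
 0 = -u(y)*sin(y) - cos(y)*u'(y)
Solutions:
 u(y) = C1*cos(y)


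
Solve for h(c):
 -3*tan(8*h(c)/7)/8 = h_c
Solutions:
 h(c) = -7*asin(C1*exp(-3*c/7))/8 + 7*pi/8
 h(c) = 7*asin(C1*exp(-3*c/7))/8


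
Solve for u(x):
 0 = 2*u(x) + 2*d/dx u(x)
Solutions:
 u(x) = C1*exp(-x)


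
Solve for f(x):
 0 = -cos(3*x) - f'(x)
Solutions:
 f(x) = C1 - sin(3*x)/3


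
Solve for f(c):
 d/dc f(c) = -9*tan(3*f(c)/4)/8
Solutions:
 f(c) = -4*asin(C1*exp(-27*c/32))/3 + 4*pi/3
 f(c) = 4*asin(C1*exp(-27*c/32))/3


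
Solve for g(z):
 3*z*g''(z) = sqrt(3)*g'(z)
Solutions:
 g(z) = C1 + C2*z^(sqrt(3)/3 + 1)


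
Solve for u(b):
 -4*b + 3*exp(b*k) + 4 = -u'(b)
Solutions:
 u(b) = C1 + 2*b^2 - 4*b - 3*exp(b*k)/k


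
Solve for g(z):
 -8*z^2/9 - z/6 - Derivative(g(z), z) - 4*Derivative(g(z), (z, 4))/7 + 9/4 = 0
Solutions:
 g(z) = C1 + C4*exp(-14^(1/3)*z/2) - 8*z^3/27 - z^2/12 + 9*z/4 + (C2*sin(14^(1/3)*sqrt(3)*z/4) + C3*cos(14^(1/3)*sqrt(3)*z/4))*exp(14^(1/3)*z/4)


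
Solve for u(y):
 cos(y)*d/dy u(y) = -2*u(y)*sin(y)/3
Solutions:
 u(y) = C1*cos(y)^(2/3)


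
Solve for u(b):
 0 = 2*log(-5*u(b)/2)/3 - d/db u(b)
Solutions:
 -3*Integral(1/(log(-_y) - log(2) + log(5)), (_y, u(b)))/2 = C1 - b


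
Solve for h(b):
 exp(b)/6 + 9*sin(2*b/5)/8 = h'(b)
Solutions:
 h(b) = C1 + exp(b)/6 - 45*cos(2*b/5)/16


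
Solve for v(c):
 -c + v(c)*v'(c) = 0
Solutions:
 v(c) = -sqrt(C1 + c^2)
 v(c) = sqrt(C1 + c^2)


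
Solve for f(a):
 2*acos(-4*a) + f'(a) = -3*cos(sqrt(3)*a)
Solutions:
 f(a) = C1 - 2*a*acos(-4*a) - sqrt(1 - 16*a^2)/2 - sqrt(3)*sin(sqrt(3)*a)


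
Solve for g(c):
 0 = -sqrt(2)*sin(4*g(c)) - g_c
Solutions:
 g(c) = -acos((-C1 - exp(8*sqrt(2)*c))/(C1 - exp(8*sqrt(2)*c)))/4 + pi/2
 g(c) = acos((-C1 - exp(8*sqrt(2)*c))/(C1 - exp(8*sqrt(2)*c)))/4


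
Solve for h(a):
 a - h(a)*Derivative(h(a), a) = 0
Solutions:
 h(a) = -sqrt(C1 + a^2)
 h(a) = sqrt(C1 + a^2)


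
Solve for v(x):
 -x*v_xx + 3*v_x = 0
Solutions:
 v(x) = C1 + C2*x^4


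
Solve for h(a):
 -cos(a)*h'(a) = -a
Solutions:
 h(a) = C1 + Integral(a/cos(a), a)


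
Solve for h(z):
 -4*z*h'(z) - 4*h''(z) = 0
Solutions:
 h(z) = C1 + C2*erf(sqrt(2)*z/2)


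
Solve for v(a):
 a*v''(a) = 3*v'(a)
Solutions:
 v(a) = C1 + C2*a^4


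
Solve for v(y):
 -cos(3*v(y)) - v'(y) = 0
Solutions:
 v(y) = -asin((C1 + exp(6*y))/(C1 - exp(6*y)))/3 + pi/3
 v(y) = asin((C1 + exp(6*y))/(C1 - exp(6*y)))/3


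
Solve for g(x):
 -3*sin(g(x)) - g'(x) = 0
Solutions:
 g(x) = -acos((-C1 - exp(6*x))/(C1 - exp(6*x))) + 2*pi
 g(x) = acos((-C1 - exp(6*x))/(C1 - exp(6*x)))


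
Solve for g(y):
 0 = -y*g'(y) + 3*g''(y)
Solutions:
 g(y) = C1 + C2*erfi(sqrt(6)*y/6)


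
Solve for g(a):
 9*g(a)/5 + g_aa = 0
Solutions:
 g(a) = C1*sin(3*sqrt(5)*a/5) + C2*cos(3*sqrt(5)*a/5)


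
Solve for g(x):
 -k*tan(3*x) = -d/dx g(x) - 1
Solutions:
 g(x) = C1 - k*log(cos(3*x))/3 - x


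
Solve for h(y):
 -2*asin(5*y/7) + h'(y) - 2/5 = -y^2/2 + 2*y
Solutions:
 h(y) = C1 - y^3/6 + y^2 + 2*y*asin(5*y/7) + 2*y/5 + 2*sqrt(49 - 25*y^2)/5


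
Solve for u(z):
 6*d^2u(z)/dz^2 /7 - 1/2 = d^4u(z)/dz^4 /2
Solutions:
 u(z) = C1 + C2*z + C3*exp(-2*sqrt(21)*z/7) + C4*exp(2*sqrt(21)*z/7) + 7*z^2/24


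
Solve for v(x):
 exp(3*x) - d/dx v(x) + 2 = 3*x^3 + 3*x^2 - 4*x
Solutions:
 v(x) = C1 - 3*x^4/4 - x^3 + 2*x^2 + 2*x + exp(3*x)/3


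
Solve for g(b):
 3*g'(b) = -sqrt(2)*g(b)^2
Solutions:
 g(b) = 3/(C1 + sqrt(2)*b)


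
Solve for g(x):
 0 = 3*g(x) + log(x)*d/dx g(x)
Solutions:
 g(x) = C1*exp(-3*li(x))


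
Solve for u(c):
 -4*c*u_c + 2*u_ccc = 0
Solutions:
 u(c) = C1 + Integral(C2*airyai(2^(1/3)*c) + C3*airybi(2^(1/3)*c), c)


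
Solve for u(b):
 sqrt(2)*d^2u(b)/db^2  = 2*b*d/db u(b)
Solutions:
 u(b) = C1 + C2*erfi(2^(3/4)*b/2)


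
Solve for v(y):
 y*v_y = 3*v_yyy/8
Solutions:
 v(y) = C1 + Integral(C2*airyai(2*3^(2/3)*y/3) + C3*airybi(2*3^(2/3)*y/3), y)


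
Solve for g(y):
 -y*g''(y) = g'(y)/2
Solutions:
 g(y) = C1 + C2*sqrt(y)


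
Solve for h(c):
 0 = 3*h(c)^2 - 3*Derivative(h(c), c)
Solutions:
 h(c) = -1/(C1 + c)


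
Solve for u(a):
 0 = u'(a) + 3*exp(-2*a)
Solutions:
 u(a) = C1 + 3*exp(-2*a)/2


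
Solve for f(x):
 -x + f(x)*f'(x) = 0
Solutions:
 f(x) = -sqrt(C1 + x^2)
 f(x) = sqrt(C1 + x^2)


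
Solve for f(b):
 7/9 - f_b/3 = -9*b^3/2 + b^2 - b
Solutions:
 f(b) = C1 + 27*b^4/8 - b^3 + 3*b^2/2 + 7*b/3


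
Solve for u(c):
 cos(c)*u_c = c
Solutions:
 u(c) = C1 + Integral(c/cos(c), c)


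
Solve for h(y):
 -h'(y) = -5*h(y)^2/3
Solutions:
 h(y) = -3/(C1 + 5*y)


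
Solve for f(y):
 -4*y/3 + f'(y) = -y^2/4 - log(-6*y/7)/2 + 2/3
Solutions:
 f(y) = C1 - y^3/12 + 2*y^2/3 - y*log(-y)/2 + y*(-3*log(6) + 3*log(7) + 7)/6


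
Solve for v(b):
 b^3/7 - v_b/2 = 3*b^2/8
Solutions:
 v(b) = C1 + b^4/14 - b^3/4


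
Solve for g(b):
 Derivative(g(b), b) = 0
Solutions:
 g(b) = C1


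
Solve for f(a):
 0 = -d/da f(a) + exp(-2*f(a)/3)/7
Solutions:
 f(a) = 3*log(-sqrt(C1 + a)) - 3*log(21) + 3*log(42)/2
 f(a) = 3*log(C1 + a)/2 - 3*log(21) + 3*log(42)/2


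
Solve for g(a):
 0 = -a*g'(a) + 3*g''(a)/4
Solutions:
 g(a) = C1 + C2*erfi(sqrt(6)*a/3)


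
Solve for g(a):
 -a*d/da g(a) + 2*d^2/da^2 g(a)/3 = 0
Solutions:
 g(a) = C1 + C2*erfi(sqrt(3)*a/2)


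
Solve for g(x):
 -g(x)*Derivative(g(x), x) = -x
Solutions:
 g(x) = -sqrt(C1 + x^2)
 g(x) = sqrt(C1 + x^2)


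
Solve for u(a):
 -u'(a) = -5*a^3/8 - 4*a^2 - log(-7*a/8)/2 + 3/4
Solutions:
 u(a) = C1 + 5*a^4/32 + 4*a^3/3 + a*log(-a)/2 + a*(-2*log(2) - 5/4 + log(14)/2)


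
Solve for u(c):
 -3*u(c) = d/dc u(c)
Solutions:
 u(c) = C1*exp(-3*c)


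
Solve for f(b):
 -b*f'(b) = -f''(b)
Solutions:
 f(b) = C1 + C2*erfi(sqrt(2)*b/2)


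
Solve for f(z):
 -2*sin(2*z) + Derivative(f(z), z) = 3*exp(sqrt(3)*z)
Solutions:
 f(z) = C1 + sqrt(3)*exp(sqrt(3)*z) - cos(2*z)


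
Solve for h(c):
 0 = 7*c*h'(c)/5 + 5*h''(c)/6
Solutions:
 h(c) = C1 + C2*erf(sqrt(21)*c/5)


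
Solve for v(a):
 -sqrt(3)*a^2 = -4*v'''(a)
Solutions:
 v(a) = C1 + C2*a + C3*a^2 + sqrt(3)*a^5/240


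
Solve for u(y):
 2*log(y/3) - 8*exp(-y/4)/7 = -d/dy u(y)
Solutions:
 u(y) = C1 - 2*y*log(y) + 2*y*(1 + log(3)) - 32*exp(-y/4)/7


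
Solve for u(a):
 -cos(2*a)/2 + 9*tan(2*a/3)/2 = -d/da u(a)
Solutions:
 u(a) = C1 + 27*log(cos(2*a/3))/4 + sin(2*a)/4


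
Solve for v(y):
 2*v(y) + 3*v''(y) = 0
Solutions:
 v(y) = C1*sin(sqrt(6)*y/3) + C2*cos(sqrt(6)*y/3)


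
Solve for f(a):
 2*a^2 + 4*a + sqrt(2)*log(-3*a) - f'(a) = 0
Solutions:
 f(a) = C1 + 2*a^3/3 + 2*a^2 + sqrt(2)*a*log(-a) + sqrt(2)*a*(-1 + log(3))


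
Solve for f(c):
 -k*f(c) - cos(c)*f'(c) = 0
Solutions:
 f(c) = C1*exp(k*(log(sin(c) - 1) - log(sin(c) + 1))/2)


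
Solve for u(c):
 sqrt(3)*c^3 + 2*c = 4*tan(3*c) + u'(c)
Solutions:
 u(c) = C1 + sqrt(3)*c^4/4 + c^2 + 4*log(cos(3*c))/3


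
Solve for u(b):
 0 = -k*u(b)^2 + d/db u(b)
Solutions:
 u(b) = -1/(C1 + b*k)


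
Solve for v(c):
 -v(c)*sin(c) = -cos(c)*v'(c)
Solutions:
 v(c) = C1/cos(c)


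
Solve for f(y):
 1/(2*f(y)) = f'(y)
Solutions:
 f(y) = -sqrt(C1 + y)
 f(y) = sqrt(C1 + y)


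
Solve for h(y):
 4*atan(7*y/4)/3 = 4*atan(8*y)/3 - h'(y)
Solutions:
 h(y) = C1 - 4*y*atan(7*y/4)/3 + 4*y*atan(8*y)/3 + 8*log(49*y^2 + 16)/21 - log(64*y^2 + 1)/12


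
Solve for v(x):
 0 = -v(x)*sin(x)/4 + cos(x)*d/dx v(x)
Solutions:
 v(x) = C1/cos(x)^(1/4)


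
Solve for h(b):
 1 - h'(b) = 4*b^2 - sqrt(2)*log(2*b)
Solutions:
 h(b) = C1 - 4*b^3/3 + sqrt(2)*b*log(b) - sqrt(2)*b + sqrt(2)*b*log(2) + b


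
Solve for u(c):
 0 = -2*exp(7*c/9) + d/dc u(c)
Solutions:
 u(c) = C1 + 18*exp(7*c/9)/7


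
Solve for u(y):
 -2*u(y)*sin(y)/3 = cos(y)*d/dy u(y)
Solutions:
 u(y) = C1*cos(y)^(2/3)


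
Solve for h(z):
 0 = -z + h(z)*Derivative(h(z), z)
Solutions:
 h(z) = -sqrt(C1 + z^2)
 h(z) = sqrt(C1 + z^2)


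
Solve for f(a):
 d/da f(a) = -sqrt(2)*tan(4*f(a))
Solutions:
 f(a) = -asin(C1*exp(-4*sqrt(2)*a))/4 + pi/4
 f(a) = asin(C1*exp(-4*sqrt(2)*a))/4


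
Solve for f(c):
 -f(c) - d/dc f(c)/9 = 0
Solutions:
 f(c) = C1*exp(-9*c)


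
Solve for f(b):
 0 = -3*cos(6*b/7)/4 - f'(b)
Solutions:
 f(b) = C1 - 7*sin(6*b/7)/8


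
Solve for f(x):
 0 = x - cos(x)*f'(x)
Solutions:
 f(x) = C1 + Integral(x/cos(x), x)


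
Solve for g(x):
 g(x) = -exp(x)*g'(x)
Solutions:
 g(x) = C1*exp(exp(-x))


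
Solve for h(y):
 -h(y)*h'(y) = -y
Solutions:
 h(y) = -sqrt(C1 + y^2)
 h(y) = sqrt(C1 + y^2)


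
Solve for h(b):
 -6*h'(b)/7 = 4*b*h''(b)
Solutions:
 h(b) = C1 + C2*b^(11/14)


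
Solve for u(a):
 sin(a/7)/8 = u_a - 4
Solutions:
 u(a) = C1 + 4*a - 7*cos(a/7)/8


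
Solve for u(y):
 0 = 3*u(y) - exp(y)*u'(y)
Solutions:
 u(y) = C1*exp(-3*exp(-y))


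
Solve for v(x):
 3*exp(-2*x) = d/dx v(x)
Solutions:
 v(x) = C1 - 3*exp(-2*x)/2


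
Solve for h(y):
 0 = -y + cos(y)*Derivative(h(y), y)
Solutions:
 h(y) = C1 + Integral(y/cos(y), y)


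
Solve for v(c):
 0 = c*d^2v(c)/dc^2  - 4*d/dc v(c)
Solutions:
 v(c) = C1 + C2*c^5


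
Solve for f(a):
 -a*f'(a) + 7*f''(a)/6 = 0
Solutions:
 f(a) = C1 + C2*erfi(sqrt(21)*a/7)


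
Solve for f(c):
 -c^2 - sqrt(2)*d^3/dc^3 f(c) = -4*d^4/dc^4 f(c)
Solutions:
 f(c) = C1 + C2*c + C3*c^2 + C4*exp(sqrt(2)*c/4) - sqrt(2)*c^5/120 - c^4/6 - 4*sqrt(2)*c^3/3


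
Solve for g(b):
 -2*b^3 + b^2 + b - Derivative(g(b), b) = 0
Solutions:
 g(b) = C1 - b^4/2 + b^3/3 + b^2/2


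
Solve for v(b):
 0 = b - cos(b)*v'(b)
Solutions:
 v(b) = C1 + Integral(b/cos(b), b)


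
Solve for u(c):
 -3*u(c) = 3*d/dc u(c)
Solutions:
 u(c) = C1*exp(-c)


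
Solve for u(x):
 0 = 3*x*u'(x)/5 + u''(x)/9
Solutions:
 u(x) = C1 + C2*erf(3*sqrt(30)*x/10)


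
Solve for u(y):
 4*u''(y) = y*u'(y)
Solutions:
 u(y) = C1 + C2*erfi(sqrt(2)*y/4)


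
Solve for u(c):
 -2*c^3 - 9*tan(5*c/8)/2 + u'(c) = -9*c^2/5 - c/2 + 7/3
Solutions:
 u(c) = C1 + c^4/2 - 3*c^3/5 - c^2/4 + 7*c/3 - 36*log(cos(5*c/8))/5


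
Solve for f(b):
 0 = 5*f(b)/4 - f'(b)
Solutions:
 f(b) = C1*exp(5*b/4)


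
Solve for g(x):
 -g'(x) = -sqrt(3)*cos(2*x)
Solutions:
 g(x) = C1 + sqrt(3)*sin(2*x)/2


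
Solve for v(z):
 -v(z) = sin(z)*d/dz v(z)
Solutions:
 v(z) = C1*sqrt(cos(z) + 1)/sqrt(cos(z) - 1)


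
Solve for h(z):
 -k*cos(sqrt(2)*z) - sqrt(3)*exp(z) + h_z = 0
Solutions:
 h(z) = C1 + sqrt(2)*k*sin(sqrt(2)*z)/2 + sqrt(3)*exp(z)


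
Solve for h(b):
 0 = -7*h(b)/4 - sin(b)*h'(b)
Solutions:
 h(b) = C1*(cos(b) + 1)^(7/8)/(cos(b) - 1)^(7/8)


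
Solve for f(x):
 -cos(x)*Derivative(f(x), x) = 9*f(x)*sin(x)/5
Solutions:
 f(x) = C1*cos(x)^(9/5)


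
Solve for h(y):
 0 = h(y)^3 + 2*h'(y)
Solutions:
 h(y) = -sqrt(-1/(C1 - y))
 h(y) = sqrt(-1/(C1 - y))


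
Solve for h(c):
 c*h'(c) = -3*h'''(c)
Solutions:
 h(c) = C1 + Integral(C2*airyai(-3^(2/3)*c/3) + C3*airybi(-3^(2/3)*c/3), c)


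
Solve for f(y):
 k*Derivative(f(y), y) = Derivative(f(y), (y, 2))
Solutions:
 f(y) = C1 + C2*exp(k*y)


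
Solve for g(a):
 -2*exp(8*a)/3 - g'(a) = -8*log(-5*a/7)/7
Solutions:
 g(a) = C1 + 8*a*log(-a)/7 + 8*a*(-log(7) - 1 + log(5))/7 - exp(8*a)/12


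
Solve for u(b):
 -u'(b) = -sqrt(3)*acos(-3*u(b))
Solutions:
 Integral(1/acos(-3*_y), (_y, u(b))) = C1 + sqrt(3)*b


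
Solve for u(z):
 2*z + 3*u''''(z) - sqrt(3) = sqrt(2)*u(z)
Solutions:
 u(z) = C1*exp(-2^(1/8)*3^(3/4)*z/3) + C2*exp(2^(1/8)*3^(3/4)*z/3) + C3*sin(2^(1/8)*3^(3/4)*z/3) + C4*cos(2^(1/8)*3^(3/4)*z/3) + sqrt(2)*z - sqrt(6)/2


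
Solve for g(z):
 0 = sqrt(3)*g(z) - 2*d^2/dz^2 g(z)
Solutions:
 g(z) = C1*exp(-sqrt(2)*3^(1/4)*z/2) + C2*exp(sqrt(2)*3^(1/4)*z/2)


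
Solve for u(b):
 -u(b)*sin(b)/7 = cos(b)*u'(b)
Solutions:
 u(b) = C1*cos(b)^(1/7)


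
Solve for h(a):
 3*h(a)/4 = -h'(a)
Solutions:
 h(a) = C1*exp(-3*a/4)


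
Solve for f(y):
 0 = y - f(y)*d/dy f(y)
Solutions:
 f(y) = -sqrt(C1 + y^2)
 f(y) = sqrt(C1 + y^2)


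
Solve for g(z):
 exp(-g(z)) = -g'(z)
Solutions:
 g(z) = log(C1 - z)


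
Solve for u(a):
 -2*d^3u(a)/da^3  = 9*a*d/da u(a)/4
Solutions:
 u(a) = C1 + Integral(C2*airyai(-3^(2/3)*a/2) + C3*airybi(-3^(2/3)*a/2), a)


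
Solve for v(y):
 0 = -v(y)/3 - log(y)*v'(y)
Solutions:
 v(y) = C1*exp(-li(y)/3)


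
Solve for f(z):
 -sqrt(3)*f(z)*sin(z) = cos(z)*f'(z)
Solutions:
 f(z) = C1*cos(z)^(sqrt(3))


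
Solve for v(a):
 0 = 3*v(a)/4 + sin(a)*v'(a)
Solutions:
 v(a) = C1*(cos(a) + 1)^(3/8)/(cos(a) - 1)^(3/8)


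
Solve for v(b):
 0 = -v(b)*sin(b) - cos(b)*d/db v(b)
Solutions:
 v(b) = C1*cos(b)


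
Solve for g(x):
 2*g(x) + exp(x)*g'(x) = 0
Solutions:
 g(x) = C1*exp(2*exp(-x))


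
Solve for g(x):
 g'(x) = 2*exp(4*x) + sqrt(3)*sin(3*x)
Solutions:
 g(x) = C1 + exp(4*x)/2 - sqrt(3)*cos(3*x)/3


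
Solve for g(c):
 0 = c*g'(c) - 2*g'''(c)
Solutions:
 g(c) = C1 + Integral(C2*airyai(2^(2/3)*c/2) + C3*airybi(2^(2/3)*c/2), c)


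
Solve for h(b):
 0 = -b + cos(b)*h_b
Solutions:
 h(b) = C1 + Integral(b/cos(b), b)


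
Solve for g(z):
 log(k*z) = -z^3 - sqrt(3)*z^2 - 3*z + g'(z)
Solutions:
 g(z) = C1 + z^4/4 + sqrt(3)*z^3/3 + 3*z^2/2 + z*log(k*z) - z


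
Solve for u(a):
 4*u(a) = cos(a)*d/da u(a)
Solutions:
 u(a) = C1*(sin(a)^2 + 2*sin(a) + 1)/(sin(a)^2 - 2*sin(a) + 1)


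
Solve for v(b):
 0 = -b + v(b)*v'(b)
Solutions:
 v(b) = -sqrt(C1 + b^2)
 v(b) = sqrt(C1 + b^2)


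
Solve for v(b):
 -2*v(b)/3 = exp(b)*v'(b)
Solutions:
 v(b) = C1*exp(2*exp(-b)/3)


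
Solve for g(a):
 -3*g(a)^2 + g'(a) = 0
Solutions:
 g(a) = -1/(C1 + 3*a)


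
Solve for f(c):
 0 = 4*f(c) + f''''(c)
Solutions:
 f(c) = (C1*sin(c) + C2*cos(c))*exp(-c) + (C3*sin(c) + C4*cos(c))*exp(c)


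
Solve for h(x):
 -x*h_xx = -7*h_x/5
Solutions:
 h(x) = C1 + C2*x^(12/5)


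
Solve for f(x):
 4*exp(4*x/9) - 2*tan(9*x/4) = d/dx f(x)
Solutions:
 f(x) = C1 + 9*exp(4*x/9) + 8*log(cos(9*x/4))/9


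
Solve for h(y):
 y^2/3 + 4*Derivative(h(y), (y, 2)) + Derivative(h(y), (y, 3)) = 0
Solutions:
 h(y) = C1 + C2*y + C3*exp(-4*y) - y^4/144 + y^3/144 - y^2/192


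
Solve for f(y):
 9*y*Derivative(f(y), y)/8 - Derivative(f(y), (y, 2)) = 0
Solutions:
 f(y) = C1 + C2*erfi(3*y/4)


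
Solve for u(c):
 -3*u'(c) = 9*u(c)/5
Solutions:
 u(c) = C1*exp(-3*c/5)


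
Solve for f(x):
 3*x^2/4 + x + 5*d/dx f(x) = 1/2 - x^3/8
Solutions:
 f(x) = C1 - x^4/160 - x^3/20 - x^2/10 + x/10


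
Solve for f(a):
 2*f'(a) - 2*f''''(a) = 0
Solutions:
 f(a) = C1 + C4*exp(a) + (C2*sin(sqrt(3)*a/2) + C3*cos(sqrt(3)*a/2))*exp(-a/2)


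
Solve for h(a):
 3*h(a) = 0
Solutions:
 h(a) = 0


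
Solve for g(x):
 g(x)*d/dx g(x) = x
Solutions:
 g(x) = -sqrt(C1 + x^2)
 g(x) = sqrt(C1 + x^2)


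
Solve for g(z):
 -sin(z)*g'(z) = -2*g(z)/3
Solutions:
 g(z) = C1*(cos(z) - 1)^(1/3)/(cos(z) + 1)^(1/3)


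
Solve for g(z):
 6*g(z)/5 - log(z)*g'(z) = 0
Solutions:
 g(z) = C1*exp(6*li(z)/5)


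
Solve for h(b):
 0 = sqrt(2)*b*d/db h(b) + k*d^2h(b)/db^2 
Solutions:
 h(b) = C1 + C2*sqrt(k)*erf(2^(3/4)*b*sqrt(1/k)/2)


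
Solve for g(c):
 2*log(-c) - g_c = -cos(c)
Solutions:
 g(c) = C1 + 2*c*log(-c) - 2*c + sin(c)


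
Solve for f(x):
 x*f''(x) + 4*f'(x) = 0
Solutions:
 f(x) = C1 + C2/x^3


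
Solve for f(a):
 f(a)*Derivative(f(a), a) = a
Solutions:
 f(a) = -sqrt(C1 + a^2)
 f(a) = sqrt(C1 + a^2)


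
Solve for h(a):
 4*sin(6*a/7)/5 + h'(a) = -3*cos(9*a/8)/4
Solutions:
 h(a) = C1 - 2*sin(9*a/8)/3 + 14*cos(6*a/7)/15


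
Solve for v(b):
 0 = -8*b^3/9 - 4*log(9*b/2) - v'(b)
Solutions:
 v(b) = C1 - 2*b^4/9 - 4*b*log(b) + b*log(16/6561) + 4*b


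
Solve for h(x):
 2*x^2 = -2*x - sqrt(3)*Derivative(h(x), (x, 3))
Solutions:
 h(x) = C1 + C2*x + C3*x^2 - sqrt(3)*x^5/90 - sqrt(3)*x^4/36


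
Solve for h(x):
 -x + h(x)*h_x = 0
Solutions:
 h(x) = -sqrt(C1 + x^2)
 h(x) = sqrt(C1 + x^2)


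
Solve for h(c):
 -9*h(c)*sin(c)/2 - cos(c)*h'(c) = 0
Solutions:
 h(c) = C1*cos(c)^(9/2)


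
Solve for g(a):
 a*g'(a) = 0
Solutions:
 g(a) = C1


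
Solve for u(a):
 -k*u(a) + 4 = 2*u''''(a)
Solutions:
 u(a) = C1*exp(-2^(3/4)*a*(-k)^(1/4)/2) + C2*exp(2^(3/4)*a*(-k)^(1/4)/2) + C3*exp(-2^(3/4)*I*a*(-k)^(1/4)/2) + C4*exp(2^(3/4)*I*a*(-k)^(1/4)/2) + 4/k


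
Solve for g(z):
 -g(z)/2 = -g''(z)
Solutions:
 g(z) = C1*exp(-sqrt(2)*z/2) + C2*exp(sqrt(2)*z/2)


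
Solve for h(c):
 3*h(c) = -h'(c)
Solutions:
 h(c) = C1*exp(-3*c)


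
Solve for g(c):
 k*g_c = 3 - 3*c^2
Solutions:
 g(c) = C1 - c^3/k + 3*c/k


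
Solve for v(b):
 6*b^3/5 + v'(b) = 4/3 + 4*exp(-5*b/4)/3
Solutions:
 v(b) = C1 - 3*b^4/10 + 4*b/3 - 16*exp(-5*b/4)/15


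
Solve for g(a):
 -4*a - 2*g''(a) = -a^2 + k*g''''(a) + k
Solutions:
 g(a) = C1 + C2*a + C3*exp(-sqrt(2)*a*sqrt(-1/k)) + C4*exp(sqrt(2)*a*sqrt(-1/k)) + a^4/24 - a^3/3 - a^2*k/2


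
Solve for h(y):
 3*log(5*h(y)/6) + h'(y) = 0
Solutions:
 Integral(1/(log(_y) - log(6) + log(5)), (_y, h(y)))/3 = C1 - y


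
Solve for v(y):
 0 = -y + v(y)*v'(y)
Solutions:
 v(y) = -sqrt(C1 + y^2)
 v(y) = sqrt(C1 + y^2)


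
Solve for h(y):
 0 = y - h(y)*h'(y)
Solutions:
 h(y) = -sqrt(C1 + y^2)
 h(y) = sqrt(C1 + y^2)


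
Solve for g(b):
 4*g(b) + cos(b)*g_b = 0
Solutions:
 g(b) = C1*(sin(b)^2 - 2*sin(b) + 1)/(sin(b)^2 + 2*sin(b) + 1)


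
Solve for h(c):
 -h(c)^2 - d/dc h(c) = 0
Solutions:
 h(c) = 1/(C1 + c)


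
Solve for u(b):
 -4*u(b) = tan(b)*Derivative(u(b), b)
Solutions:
 u(b) = C1/sin(b)^4


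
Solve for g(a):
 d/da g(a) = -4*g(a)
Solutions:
 g(a) = C1*exp(-4*a)


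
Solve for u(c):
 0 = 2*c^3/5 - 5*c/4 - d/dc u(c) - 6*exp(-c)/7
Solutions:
 u(c) = C1 + c^4/10 - 5*c^2/8 + 6*exp(-c)/7


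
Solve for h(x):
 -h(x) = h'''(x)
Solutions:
 h(x) = C3*exp(-x) + (C1*sin(sqrt(3)*x/2) + C2*cos(sqrt(3)*x/2))*exp(x/2)


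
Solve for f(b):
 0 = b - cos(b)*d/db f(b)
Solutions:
 f(b) = C1 + Integral(b/cos(b), b)


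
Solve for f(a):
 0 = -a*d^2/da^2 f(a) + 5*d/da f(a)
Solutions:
 f(a) = C1 + C2*a^6


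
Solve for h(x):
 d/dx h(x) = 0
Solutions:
 h(x) = C1


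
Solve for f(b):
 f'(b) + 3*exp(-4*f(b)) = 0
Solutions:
 f(b) = log(-I*(C1 - 12*b)^(1/4))
 f(b) = log(I*(C1 - 12*b)^(1/4))
 f(b) = log(-(C1 - 12*b)^(1/4))
 f(b) = log(C1 - 12*b)/4


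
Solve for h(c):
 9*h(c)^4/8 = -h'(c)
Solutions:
 h(c) = (-3^(2/3)/3 - 3^(1/6)*I)*(1/(C1 + 9*c))^(1/3)
 h(c) = (-3^(2/3)/3 + 3^(1/6)*I)*(1/(C1 + 9*c))^(1/3)
 h(c) = 2*(1/(C1 + 27*c))^(1/3)


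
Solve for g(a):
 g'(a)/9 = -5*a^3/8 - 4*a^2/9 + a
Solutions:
 g(a) = C1 - 45*a^4/32 - 4*a^3/3 + 9*a^2/2


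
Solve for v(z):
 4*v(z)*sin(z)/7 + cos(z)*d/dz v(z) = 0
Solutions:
 v(z) = C1*cos(z)^(4/7)


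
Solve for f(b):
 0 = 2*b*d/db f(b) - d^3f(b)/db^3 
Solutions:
 f(b) = C1 + Integral(C2*airyai(2^(1/3)*b) + C3*airybi(2^(1/3)*b), b)


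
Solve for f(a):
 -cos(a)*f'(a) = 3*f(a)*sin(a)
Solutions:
 f(a) = C1*cos(a)^3


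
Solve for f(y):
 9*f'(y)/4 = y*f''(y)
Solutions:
 f(y) = C1 + C2*y^(13/4)


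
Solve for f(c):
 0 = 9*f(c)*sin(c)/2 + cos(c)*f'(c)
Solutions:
 f(c) = C1*cos(c)^(9/2)


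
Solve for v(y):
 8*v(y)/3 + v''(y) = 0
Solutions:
 v(y) = C1*sin(2*sqrt(6)*y/3) + C2*cos(2*sqrt(6)*y/3)


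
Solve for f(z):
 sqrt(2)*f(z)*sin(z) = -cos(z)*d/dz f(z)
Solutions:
 f(z) = C1*cos(z)^(sqrt(2))


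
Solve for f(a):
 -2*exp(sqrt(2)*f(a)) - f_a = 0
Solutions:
 f(a) = sqrt(2)*(2*log(1/(C1 + 2*a)) - log(2))/4


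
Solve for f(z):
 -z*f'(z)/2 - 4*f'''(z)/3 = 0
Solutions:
 f(z) = C1 + Integral(C2*airyai(-3^(1/3)*z/2) + C3*airybi(-3^(1/3)*z/2), z)


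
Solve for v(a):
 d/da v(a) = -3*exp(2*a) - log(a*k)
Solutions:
 v(a) = C1 - a*log(a*k) + a - 3*exp(2*a)/2


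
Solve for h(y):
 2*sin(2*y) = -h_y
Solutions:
 h(y) = C1 + cos(2*y)


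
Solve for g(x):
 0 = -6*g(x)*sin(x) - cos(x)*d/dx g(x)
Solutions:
 g(x) = C1*cos(x)^6


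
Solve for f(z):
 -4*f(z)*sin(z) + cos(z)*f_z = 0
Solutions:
 f(z) = C1/cos(z)^4


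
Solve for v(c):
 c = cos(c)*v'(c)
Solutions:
 v(c) = C1 + Integral(c/cos(c), c)


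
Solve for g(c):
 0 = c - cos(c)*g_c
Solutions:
 g(c) = C1 + Integral(c/cos(c), c)


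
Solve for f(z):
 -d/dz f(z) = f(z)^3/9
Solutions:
 f(z) = -3*sqrt(2)*sqrt(-1/(C1 - z))/2
 f(z) = 3*sqrt(2)*sqrt(-1/(C1 - z))/2


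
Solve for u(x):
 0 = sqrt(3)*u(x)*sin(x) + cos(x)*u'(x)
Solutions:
 u(x) = C1*cos(x)^(sqrt(3))


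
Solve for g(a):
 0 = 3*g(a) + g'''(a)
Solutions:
 g(a) = C3*exp(-3^(1/3)*a) + (C1*sin(3^(5/6)*a/2) + C2*cos(3^(5/6)*a/2))*exp(3^(1/3)*a/2)


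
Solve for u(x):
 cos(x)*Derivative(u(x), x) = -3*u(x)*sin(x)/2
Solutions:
 u(x) = C1*cos(x)^(3/2)


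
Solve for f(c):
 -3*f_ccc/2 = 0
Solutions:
 f(c) = C1 + C2*c + C3*c^2


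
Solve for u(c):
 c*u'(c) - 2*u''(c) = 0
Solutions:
 u(c) = C1 + C2*erfi(c/2)


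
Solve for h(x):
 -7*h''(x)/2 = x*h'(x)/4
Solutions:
 h(x) = C1 + C2*erf(sqrt(7)*x/14)


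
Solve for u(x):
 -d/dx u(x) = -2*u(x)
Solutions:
 u(x) = C1*exp(2*x)


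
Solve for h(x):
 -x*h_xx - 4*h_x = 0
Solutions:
 h(x) = C1 + C2/x^3


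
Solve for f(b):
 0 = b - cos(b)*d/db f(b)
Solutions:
 f(b) = C1 + Integral(b/cos(b), b)


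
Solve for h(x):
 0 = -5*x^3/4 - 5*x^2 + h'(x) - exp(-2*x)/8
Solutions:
 h(x) = C1 + 5*x^4/16 + 5*x^3/3 - exp(-2*x)/16


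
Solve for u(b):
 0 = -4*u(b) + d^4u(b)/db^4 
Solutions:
 u(b) = C1*exp(-sqrt(2)*b) + C2*exp(sqrt(2)*b) + C3*sin(sqrt(2)*b) + C4*cos(sqrt(2)*b)


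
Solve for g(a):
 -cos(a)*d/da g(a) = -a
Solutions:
 g(a) = C1 + Integral(a/cos(a), a)


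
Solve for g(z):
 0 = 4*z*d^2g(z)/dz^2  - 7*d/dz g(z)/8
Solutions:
 g(z) = C1 + C2*z^(39/32)


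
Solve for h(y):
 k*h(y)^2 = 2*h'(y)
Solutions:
 h(y) = -2/(C1 + k*y)


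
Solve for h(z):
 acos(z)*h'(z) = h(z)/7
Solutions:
 h(z) = C1*exp(Integral(1/acos(z), z)/7)


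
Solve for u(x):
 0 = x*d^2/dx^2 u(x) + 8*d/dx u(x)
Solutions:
 u(x) = C1 + C2/x^7


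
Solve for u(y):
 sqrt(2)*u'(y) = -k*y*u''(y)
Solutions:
 u(y) = C1 + y^(((re(k) - sqrt(2))*re(k) + im(k)^2)/(re(k)^2 + im(k)^2))*(C2*sin(sqrt(2)*log(y)*Abs(im(k))/(re(k)^2 + im(k)^2)) + C3*cos(sqrt(2)*log(y)*im(k)/(re(k)^2 + im(k)^2)))


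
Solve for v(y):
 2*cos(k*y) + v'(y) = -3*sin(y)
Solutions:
 v(y) = C1 + 3*cos(y) - 2*sin(k*y)/k


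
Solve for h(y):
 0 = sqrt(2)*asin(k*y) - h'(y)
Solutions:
 h(y) = C1 + sqrt(2)*Piecewise((y*asin(k*y) + sqrt(-k^2*y^2 + 1)/k, Ne(k, 0)), (0, True))


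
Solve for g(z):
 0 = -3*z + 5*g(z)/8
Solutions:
 g(z) = 24*z/5


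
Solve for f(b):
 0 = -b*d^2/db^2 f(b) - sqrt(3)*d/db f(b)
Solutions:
 f(b) = C1 + C2*b^(1 - sqrt(3))


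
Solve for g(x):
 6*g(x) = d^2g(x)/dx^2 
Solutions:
 g(x) = C1*exp(-sqrt(6)*x) + C2*exp(sqrt(6)*x)


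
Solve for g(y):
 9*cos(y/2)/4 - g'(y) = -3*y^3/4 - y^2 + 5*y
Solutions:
 g(y) = C1 + 3*y^4/16 + y^3/3 - 5*y^2/2 + 9*sin(y/2)/2


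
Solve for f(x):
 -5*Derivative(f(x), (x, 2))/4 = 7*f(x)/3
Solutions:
 f(x) = C1*sin(2*sqrt(105)*x/15) + C2*cos(2*sqrt(105)*x/15)


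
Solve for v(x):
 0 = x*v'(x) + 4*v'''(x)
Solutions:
 v(x) = C1 + Integral(C2*airyai(-2^(1/3)*x/2) + C3*airybi(-2^(1/3)*x/2), x)


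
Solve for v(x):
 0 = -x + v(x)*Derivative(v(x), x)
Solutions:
 v(x) = -sqrt(C1 + x^2)
 v(x) = sqrt(C1 + x^2)


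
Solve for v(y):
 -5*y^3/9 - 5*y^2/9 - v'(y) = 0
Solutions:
 v(y) = C1 - 5*y^4/36 - 5*y^3/27


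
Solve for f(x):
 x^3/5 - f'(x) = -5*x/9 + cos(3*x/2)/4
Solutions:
 f(x) = C1 + x^4/20 + 5*x^2/18 - sin(3*x/2)/6


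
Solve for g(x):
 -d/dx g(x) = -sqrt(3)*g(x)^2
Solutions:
 g(x) = -1/(C1 + sqrt(3)*x)


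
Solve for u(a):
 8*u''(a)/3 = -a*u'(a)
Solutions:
 u(a) = C1 + C2*erf(sqrt(3)*a/4)


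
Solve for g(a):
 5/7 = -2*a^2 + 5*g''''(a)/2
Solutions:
 g(a) = C1 + C2*a + C3*a^2 + C4*a^3 + a^6/450 + a^4/84


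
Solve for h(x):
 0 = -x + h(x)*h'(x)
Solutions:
 h(x) = -sqrt(C1 + x^2)
 h(x) = sqrt(C1 + x^2)


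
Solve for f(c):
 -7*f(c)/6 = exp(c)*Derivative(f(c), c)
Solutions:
 f(c) = C1*exp(7*exp(-c)/6)


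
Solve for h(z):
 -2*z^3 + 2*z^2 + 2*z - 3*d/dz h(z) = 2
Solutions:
 h(z) = C1 - z^4/6 + 2*z^3/9 + z^2/3 - 2*z/3


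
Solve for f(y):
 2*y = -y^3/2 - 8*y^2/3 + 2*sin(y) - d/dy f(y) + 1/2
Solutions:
 f(y) = C1 - y^4/8 - 8*y^3/9 - y^2 + y/2 - 2*cos(y)


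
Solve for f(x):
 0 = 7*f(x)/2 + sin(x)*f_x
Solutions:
 f(x) = C1*(cos(x) + 1)^(7/4)/(cos(x) - 1)^(7/4)


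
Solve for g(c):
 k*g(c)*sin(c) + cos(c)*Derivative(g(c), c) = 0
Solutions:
 g(c) = C1*exp(k*log(cos(c)))


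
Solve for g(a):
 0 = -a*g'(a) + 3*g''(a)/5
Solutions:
 g(a) = C1 + C2*erfi(sqrt(30)*a/6)


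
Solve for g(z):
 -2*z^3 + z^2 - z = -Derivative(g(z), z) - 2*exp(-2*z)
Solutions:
 g(z) = C1 + z^4/2 - z^3/3 + z^2/2 + exp(-2*z)


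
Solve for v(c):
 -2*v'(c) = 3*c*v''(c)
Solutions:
 v(c) = C1 + C2*c^(1/3)


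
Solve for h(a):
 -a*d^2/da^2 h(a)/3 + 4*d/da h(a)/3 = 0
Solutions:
 h(a) = C1 + C2*a^5


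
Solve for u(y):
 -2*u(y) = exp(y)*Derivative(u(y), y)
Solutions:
 u(y) = C1*exp(2*exp(-y))


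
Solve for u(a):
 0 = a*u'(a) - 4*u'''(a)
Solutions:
 u(a) = C1 + Integral(C2*airyai(2^(1/3)*a/2) + C3*airybi(2^(1/3)*a/2), a)


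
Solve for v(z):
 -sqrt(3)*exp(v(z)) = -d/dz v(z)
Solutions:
 v(z) = log(-1/(C1 + sqrt(3)*z))


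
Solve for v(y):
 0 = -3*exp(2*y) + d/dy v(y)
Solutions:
 v(y) = C1 + 3*exp(2*y)/2


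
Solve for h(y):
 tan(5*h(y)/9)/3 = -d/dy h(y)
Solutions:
 h(y) = -9*asin(C1*exp(-5*y/27))/5 + 9*pi/5
 h(y) = 9*asin(C1*exp(-5*y/27))/5


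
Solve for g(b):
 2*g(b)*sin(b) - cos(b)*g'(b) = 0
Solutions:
 g(b) = C1/cos(b)^2


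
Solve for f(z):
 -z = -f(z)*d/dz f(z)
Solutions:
 f(z) = -sqrt(C1 + z^2)
 f(z) = sqrt(C1 + z^2)


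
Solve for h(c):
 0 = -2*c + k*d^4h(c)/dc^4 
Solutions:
 h(c) = C1 + C2*c + C3*c^2 + C4*c^3 + c^5/(60*k)


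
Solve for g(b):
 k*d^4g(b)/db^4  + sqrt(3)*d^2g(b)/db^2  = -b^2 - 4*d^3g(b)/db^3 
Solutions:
 g(b) = C1 + C2*b + C3*exp(b*(sqrt(-sqrt(3)*k + 4) - 2)/k) + C4*exp(-b*(sqrt(-sqrt(3)*k + 4) + 2)/k) - sqrt(3)*b^4/36 + 4*b^3/9 + b^2*(3*k - 16*sqrt(3))/9


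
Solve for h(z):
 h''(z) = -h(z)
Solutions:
 h(z) = C1*sin(z) + C2*cos(z)


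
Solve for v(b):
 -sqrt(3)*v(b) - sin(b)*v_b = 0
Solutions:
 v(b) = C1*(cos(b) + 1)^(sqrt(3)/2)/(cos(b) - 1)^(sqrt(3)/2)


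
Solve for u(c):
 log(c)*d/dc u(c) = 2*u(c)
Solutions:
 u(c) = C1*exp(2*li(c))


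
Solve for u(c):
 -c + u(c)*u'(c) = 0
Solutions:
 u(c) = -sqrt(C1 + c^2)
 u(c) = sqrt(C1 + c^2)


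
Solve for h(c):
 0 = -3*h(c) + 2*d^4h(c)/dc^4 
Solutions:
 h(c) = C1*exp(-2^(3/4)*3^(1/4)*c/2) + C2*exp(2^(3/4)*3^(1/4)*c/2) + C3*sin(2^(3/4)*3^(1/4)*c/2) + C4*cos(2^(3/4)*3^(1/4)*c/2)


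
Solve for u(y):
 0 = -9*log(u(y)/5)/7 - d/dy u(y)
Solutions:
 -7*Integral(1/(-log(_y) + log(5)), (_y, u(y)))/9 = C1 - y


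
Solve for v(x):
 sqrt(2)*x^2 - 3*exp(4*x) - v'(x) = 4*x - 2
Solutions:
 v(x) = C1 + sqrt(2)*x^3/3 - 2*x^2 + 2*x - 3*exp(4*x)/4


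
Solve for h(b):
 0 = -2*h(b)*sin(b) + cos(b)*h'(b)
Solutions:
 h(b) = C1/cos(b)^2


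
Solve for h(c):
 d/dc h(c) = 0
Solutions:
 h(c) = C1


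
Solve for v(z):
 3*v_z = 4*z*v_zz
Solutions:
 v(z) = C1 + C2*z^(7/4)


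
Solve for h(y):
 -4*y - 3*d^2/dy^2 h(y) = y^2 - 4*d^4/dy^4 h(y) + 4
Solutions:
 h(y) = C1 + C2*y + C3*exp(-sqrt(3)*y/2) + C4*exp(sqrt(3)*y/2) - y^4/36 - 2*y^3/9 - 10*y^2/9


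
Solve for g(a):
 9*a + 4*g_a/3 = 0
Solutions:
 g(a) = C1 - 27*a^2/8


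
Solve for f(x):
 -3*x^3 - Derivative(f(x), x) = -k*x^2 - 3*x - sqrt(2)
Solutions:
 f(x) = C1 + k*x^3/3 - 3*x^4/4 + 3*x^2/2 + sqrt(2)*x


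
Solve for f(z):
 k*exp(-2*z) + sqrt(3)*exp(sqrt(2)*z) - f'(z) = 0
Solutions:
 f(z) = C1 - k*exp(-2*z)/2 + sqrt(6)*exp(sqrt(2)*z)/2


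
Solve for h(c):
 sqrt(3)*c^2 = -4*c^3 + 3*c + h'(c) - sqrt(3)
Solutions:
 h(c) = C1 + c^4 + sqrt(3)*c^3/3 - 3*c^2/2 + sqrt(3)*c


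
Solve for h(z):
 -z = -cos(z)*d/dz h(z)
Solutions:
 h(z) = C1 + Integral(z/cos(z), z)


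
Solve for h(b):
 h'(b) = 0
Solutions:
 h(b) = C1


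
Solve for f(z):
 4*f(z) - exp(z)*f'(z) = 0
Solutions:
 f(z) = C1*exp(-4*exp(-z))


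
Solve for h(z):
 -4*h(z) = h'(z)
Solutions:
 h(z) = C1*exp(-4*z)


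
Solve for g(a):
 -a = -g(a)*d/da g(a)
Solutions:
 g(a) = -sqrt(C1 + a^2)
 g(a) = sqrt(C1 + a^2)


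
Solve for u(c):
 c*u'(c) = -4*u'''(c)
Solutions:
 u(c) = C1 + Integral(C2*airyai(-2^(1/3)*c/2) + C3*airybi(-2^(1/3)*c/2), c)


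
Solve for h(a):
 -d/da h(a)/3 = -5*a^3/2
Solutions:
 h(a) = C1 + 15*a^4/8


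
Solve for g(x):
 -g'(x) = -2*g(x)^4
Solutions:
 g(x) = (-1/(C1 + 6*x))^(1/3)
 g(x) = (-1/(C1 + 2*x))^(1/3)*(-3^(2/3) - 3*3^(1/6)*I)/6
 g(x) = (-1/(C1 + 2*x))^(1/3)*(-3^(2/3) + 3*3^(1/6)*I)/6


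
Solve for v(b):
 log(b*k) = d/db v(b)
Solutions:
 v(b) = C1 + b*log(b*k) - b


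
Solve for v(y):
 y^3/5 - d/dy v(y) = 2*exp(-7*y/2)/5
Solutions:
 v(y) = C1 + y^4/20 + 4*exp(-7*y/2)/35


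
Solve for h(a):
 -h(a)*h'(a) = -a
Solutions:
 h(a) = -sqrt(C1 + a^2)
 h(a) = sqrt(C1 + a^2)


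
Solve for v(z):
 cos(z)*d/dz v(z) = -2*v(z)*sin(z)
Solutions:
 v(z) = C1*cos(z)^2


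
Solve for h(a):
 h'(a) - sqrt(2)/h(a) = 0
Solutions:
 h(a) = -sqrt(C1 + 2*sqrt(2)*a)
 h(a) = sqrt(C1 + 2*sqrt(2)*a)


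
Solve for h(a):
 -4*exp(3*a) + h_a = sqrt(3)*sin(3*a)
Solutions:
 h(a) = C1 + 4*exp(3*a)/3 - sqrt(3)*cos(3*a)/3


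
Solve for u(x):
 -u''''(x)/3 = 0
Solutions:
 u(x) = C1 + C2*x + C3*x^2 + C4*x^3


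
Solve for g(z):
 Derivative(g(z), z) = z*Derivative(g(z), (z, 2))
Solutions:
 g(z) = C1 + C2*z^2


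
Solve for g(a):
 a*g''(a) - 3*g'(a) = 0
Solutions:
 g(a) = C1 + C2*a^4


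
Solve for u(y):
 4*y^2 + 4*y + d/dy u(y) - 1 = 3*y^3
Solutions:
 u(y) = C1 + 3*y^4/4 - 4*y^3/3 - 2*y^2 + y


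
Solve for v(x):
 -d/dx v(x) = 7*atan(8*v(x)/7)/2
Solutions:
 Integral(1/atan(8*_y/7), (_y, v(x))) = C1 - 7*x/2


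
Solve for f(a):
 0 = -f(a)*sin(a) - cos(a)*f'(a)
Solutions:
 f(a) = C1*cos(a)


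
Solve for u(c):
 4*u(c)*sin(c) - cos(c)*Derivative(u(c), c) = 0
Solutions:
 u(c) = C1/cos(c)^4


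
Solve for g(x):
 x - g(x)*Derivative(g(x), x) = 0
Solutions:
 g(x) = -sqrt(C1 + x^2)
 g(x) = sqrt(C1 + x^2)


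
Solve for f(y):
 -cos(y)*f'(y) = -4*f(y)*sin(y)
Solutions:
 f(y) = C1/cos(y)^4


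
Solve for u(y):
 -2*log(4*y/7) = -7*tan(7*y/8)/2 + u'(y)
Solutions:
 u(y) = C1 - 2*y*log(y) - 4*y*log(2) + 2*y + 2*y*log(7) - 4*log(cos(7*y/8))


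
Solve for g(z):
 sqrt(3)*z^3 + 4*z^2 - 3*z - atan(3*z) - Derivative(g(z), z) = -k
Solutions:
 g(z) = C1 + k*z + sqrt(3)*z^4/4 + 4*z^3/3 - 3*z^2/2 - z*atan(3*z) + log(9*z^2 + 1)/6


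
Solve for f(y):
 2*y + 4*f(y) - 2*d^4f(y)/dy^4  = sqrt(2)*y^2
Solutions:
 f(y) = C1*exp(-2^(1/4)*y) + C2*exp(2^(1/4)*y) + C3*sin(2^(1/4)*y) + C4*cos(2^(1/4)*y) + sqrt(2)*y^2/4 - y/2


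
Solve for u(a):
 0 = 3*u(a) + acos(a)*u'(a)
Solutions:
 u(a) = C1*exp(-3*Integral(1/acos(a), a))


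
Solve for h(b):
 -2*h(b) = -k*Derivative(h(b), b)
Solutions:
 h(b) = C1*exp(2*b/k)


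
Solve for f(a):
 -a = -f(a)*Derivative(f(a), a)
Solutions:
 f(a) = -sqrt(C1 + a^2)
 f(a) = sqrt(C1 + a^2)


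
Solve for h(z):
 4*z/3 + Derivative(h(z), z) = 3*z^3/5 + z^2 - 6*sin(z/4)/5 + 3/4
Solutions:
 h(z) = C1 + 3*z^4/20 + z^3/3 - 2*z^2/3 + 3*z/4 + 24*cos(z/4)/5


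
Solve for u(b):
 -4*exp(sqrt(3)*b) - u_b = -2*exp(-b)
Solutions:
 u(b) = C1 - 4*sqrt(3)*exp(sqrt(3)*b)/3 - 2*exp(-b)


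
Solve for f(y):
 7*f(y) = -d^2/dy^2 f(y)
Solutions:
 f(y) = C1*sin(sqrt(7)*y) + C2*cos(sqrt(7)*y)


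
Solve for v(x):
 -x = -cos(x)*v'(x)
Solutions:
 v(x) = C1 + Integral(x/cos(x), x)


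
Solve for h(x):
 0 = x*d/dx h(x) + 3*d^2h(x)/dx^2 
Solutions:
 h(x) = C1 + C2*erf(sqrt(6)*x/6)


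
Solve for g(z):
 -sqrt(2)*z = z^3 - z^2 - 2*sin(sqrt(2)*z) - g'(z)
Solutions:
 g(z) = C1 + z^4/4 - z^3/3 + sqrt(2)*z^2/2 + sqrt(2)*cos(sqrt(2)*z)


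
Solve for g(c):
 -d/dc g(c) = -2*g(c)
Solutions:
 g(c) = C1*exp(2*c)


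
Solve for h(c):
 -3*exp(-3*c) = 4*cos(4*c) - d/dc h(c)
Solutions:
 h(c) = C1 + sin(4*c) - exp(-3*c)


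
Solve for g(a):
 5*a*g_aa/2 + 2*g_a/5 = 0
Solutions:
 g(a) = C1 + C2*a^(21/25)


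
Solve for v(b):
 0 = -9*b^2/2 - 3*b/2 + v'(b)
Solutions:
 v(b) = C1 + 3*b^3/2 + 3*b^2/4


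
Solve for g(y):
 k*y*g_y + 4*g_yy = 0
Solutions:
 g(y) = Piecewise((-sqrt(2)*sqrt(pi)*C1*erf(sqrt(2)*sqrt(k)*y/4)/sqrt(k) - C2, (k > 0) | (k < 0)), (-C1*y - C2, True))


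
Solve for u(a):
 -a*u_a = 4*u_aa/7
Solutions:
 u(a) = C1 + C2*erf(sqrt(14)*a/4)


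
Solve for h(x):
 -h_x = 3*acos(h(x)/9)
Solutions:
 Integral(1/acos(_y/9), (_y, h(x))) = C1 - 3*x


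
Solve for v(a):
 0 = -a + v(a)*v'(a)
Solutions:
 v(a) = -sqrt(C1 + a^2)
 v(a) = sqrt(C1 + a^2)


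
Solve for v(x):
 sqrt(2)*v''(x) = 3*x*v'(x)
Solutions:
 v(x) = C1 + C2*erfi(2^(1/4)*sqrt(3)*x/2)


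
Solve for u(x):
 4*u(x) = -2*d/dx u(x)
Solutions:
 u(x) = C1*exp(-2*x)


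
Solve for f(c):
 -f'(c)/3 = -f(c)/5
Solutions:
 f(c) = C1*exp(3*c/5)


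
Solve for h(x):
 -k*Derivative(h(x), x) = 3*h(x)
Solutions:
 h(x) = C1*exp(-3*x/k)


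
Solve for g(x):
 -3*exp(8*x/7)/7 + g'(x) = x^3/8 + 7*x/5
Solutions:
 g(x) = C1 + x^4/32 + 7*x^2/10 + 3*exp(8*x/7)/8


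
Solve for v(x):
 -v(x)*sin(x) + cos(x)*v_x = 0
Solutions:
 v(x) = C1/cos(x)


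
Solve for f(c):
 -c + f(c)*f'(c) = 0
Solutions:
 f(c) = -sqrt(C1 + c^2)
 f(c) = sqrt(C1 + c^2)


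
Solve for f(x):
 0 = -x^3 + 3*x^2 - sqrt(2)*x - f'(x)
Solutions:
 f(x) = C1 - x^4/4 + x^3 - sqrt(2)*x^2/2


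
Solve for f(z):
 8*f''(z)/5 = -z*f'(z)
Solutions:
 f(z) = C1 + C2*erf(sqrt(5)*z/4)


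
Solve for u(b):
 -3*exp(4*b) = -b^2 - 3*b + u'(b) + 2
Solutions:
 u(b) = C1 + b^3/3 + 3*b^2/2 - 2*b - 3*exp(4*b)/4


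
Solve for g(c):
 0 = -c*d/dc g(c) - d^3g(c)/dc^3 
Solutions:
 g(c) = C1 + Integral(C2*airyai(-c) + C3*airybi(-c), c)


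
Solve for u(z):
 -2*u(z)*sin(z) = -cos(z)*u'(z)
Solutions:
 u(z) = C1/cos(z)^2


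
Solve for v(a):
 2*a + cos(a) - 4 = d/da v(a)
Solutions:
 v(a) = C1 + a^2 - 4*a + sin(a)


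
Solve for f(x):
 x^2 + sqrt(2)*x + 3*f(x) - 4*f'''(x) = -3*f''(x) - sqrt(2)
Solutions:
 f(x) = C1*exp(x*(-(4*sqrt(39) + 25)^(1/3) - 1/(4*sqrt(39) + 25)^(1/3) + 2)/8)*sin(sqrt(3)*x*(-(4*sqrt(39) + 25)^(1/3) + (4*sqrt(39) + 25)^(-1/3))/8) + C2*exp(x*(-(4*sqrt(39) + 25)^(1/3) - 1/(4*sqrt(39) + 25)^(1/3) + 2)/8)*cos(sqrt(3)*x*(-(4*sqrt(39) + 25)^(1/3) + (4*sqrt(39) + 25)^(-1/3))/8) + C3*exp(x*((4*sqrt(39) + 25)^(-1/3) + 1 + (4*sqrt(39) + 25)^(1/3))/4) - x^2/3 - sqrt(2)*x/3 - sqrt(2)/3 + 2/3


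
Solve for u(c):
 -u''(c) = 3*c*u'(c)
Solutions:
 u(c) = C1 + C2*erf(sqrt(6)*c/2)


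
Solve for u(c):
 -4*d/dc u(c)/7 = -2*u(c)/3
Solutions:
 u(c) = C1*exp(7*c/6)


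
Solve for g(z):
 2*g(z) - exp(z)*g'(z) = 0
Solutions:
 g(z) = C1*exp(-2*exp(-z))


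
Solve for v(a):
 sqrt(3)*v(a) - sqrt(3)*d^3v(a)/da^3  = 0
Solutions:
 v(a) = C3*exp(a) + (C1*sin(sqrt(3)*a/2) + C2*cos(sqrt(3)*a/2))*exp(-a/2)


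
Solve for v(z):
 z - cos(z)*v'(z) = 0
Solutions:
 v(z) = C1 + Integral(z/cos(z), z)


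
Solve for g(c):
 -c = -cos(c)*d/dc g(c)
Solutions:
 g(c) = C1 + Integral(c/cos(c), c)


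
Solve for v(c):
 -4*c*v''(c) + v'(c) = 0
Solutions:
 v(c) = C1 + C2*c^(5/4)


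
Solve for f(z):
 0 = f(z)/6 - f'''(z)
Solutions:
 f(z) = C3*exp(6^(2/3)*z/6) + (C1*sin(2^(2/3)*3^(1/6)*z/4) + C2*cos(2^(2/3)*3^(1/6)*z/4))*exp(-6^(2/3)*z/12)


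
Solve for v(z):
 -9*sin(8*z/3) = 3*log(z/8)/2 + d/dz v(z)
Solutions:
 v(z) = C1 - 3*z*log(z)/2 + 3*z/2 + 9*z*log(2)/2 + 27*cos(8*z/3)/8


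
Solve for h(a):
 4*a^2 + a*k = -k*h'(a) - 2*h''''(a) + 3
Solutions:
 h(a) = C1 + C2*exp(2^(2/3)*a*(-k)^(1/3)/2) + C3*exp(2^(2/3)*a*(-k)^(1/3)*(-1 + sqrt(3)*I)/4) + C4*exp(-2^(2/3)*a*(-k)^(1/3)*(1 + sqrt(3)*I)/4) - 4*a^3/(3*k) - a^2/2 + 3*a/k


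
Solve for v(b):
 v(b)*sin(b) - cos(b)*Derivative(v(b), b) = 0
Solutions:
 v(b) = C1/cos(b)


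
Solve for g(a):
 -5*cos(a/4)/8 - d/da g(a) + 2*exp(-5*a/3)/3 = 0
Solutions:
 g(a) = C1 - 5*sin(a/4)/2 - 2*exp(-5*a/3)/5


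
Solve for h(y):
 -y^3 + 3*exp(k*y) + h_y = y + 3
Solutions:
 h(y) = C1 + y^4/4 + y^2/2 + 3*y - 3*exp(k*y)/k


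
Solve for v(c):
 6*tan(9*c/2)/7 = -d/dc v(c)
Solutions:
 v(c) = C1 + 4*log(cos(9*c/2))/21


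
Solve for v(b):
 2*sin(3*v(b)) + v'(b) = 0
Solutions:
 v(b) = -acos((-C1 - exp(12*b))/(C1 - exp(12*b)))/3 + 2*pi/3
 v(b) = acos((-C1 - exp(12*b))/(C1 - exp(12*b)))/3
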